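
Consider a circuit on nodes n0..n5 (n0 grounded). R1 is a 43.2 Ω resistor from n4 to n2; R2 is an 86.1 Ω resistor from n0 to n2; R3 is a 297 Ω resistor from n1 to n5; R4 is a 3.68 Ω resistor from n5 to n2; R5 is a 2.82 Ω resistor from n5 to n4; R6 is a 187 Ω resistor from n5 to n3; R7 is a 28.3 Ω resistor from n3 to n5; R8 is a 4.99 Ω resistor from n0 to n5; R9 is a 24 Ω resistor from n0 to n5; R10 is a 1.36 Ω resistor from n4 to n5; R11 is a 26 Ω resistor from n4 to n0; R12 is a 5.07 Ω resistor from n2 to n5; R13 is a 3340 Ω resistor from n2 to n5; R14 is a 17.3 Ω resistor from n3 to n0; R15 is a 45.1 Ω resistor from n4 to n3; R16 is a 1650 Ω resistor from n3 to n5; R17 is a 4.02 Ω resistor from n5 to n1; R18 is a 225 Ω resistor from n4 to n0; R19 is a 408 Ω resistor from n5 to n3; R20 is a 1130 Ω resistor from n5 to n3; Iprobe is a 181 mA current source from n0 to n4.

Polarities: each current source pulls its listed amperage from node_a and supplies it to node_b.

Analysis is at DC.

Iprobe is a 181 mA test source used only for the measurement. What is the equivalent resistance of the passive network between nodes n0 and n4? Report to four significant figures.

MNA unknowns: 5 node voltages V₁..V_5
R1: Y=0.02315 on G[4,2]
R2: Y=0.01161 on G[0,2]
R3: Y=0.003367 on G[1,5]
R4: Y=0.2717 on G[5,2]
R5: Y=0.3546 on G[5,4]
R6: Y=0.005348 on G[5,3]
R7: Y=0.03534 on G[3,5]
R8: Y=0.2004 on G[0,5]
R9: Y=0.04167 on G[0,5]
R10: Y=0.7353 on G[4,5]
R11: Y=0.03846 on G[4,0]
R12: Y=0.1972 on G[2,5]
R13: Y=0.0002994 on G[2,5]
R14: Y=0.05780 on G[3,0]
R15: Y=0.02217 on G[4,3]
R16: Y=0.0006061 on G[3,5]
R17: Y=0.2488 on G[5,1]
R18: Y=0.004444 on G[4,0]
R19: Y=0.002451 on G[5,3]
R20: Y=0.0008850 on G[5,3]
Iprobe: z[0]−=0.181, z[4]+=0.181
solve → V1=0.5317, V2=0.5254, V3=0.3081, V4=0.6616, V5=0.5317

R_eq = 3.655 Ω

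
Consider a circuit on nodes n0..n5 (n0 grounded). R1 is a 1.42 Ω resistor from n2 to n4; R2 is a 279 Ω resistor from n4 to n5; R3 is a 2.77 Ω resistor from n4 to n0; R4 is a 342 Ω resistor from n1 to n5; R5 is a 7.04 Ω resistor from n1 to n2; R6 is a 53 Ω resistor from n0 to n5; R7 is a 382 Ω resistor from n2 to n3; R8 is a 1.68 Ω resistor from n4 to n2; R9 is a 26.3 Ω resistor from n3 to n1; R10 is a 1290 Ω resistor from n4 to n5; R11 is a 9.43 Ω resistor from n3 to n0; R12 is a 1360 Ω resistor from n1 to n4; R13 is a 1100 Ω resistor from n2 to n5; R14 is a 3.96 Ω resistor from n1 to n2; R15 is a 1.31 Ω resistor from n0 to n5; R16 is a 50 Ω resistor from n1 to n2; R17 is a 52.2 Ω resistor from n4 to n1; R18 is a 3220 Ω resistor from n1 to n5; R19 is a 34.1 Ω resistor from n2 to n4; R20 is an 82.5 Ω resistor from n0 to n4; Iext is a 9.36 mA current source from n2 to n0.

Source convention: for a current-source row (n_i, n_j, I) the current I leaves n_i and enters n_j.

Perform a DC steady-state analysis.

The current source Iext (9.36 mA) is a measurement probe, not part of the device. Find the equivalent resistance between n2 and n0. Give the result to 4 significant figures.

R_eq = 3.070 Ω

MNA unknowns: 5 node voltages V₁..V_5
R1: Y=0.7042 on G[2,4]
R2: Y=0.003584 on G[4,5]
R3: Y=0.3610 on G[4,0]
R4: Y=0.002924 on G[1,5]
R5: Y=0.1420 on G[1,2]
R6: Y=0.01887 on G[0,5]
R7: Y=0.002618 on G[2,3]
R8: Y=0.5952 on G[4,2]
R9: Y=0.03802 on G[3,1]
R10: Y=0.0007752 on G[4,5]
R11: Y=0.1060 on G[3,0]
R12: Y=0.0007353 on G[1,4]
R13: Y=0.0009091 on G[2,5]
R14: Y=0.2525 on G[1,2]
R15: Y=0.7634 on G[0,5]
R16: Y=0.02000 on G[1,2]
R17: Y=0.01916 on G[4,1]
R18: Y=0.0003106 on G[1,5]
R19: Y=0.02933 on G[2,4]
R20: Y=0.01212 on G[0,4]
Iext: z[2]−=0.00936, z[0]+=0.00936
solve → V1=-0.02657, V2=-0.02873, V3=-0.007400, V4=-0.02243, V5=-0.0002654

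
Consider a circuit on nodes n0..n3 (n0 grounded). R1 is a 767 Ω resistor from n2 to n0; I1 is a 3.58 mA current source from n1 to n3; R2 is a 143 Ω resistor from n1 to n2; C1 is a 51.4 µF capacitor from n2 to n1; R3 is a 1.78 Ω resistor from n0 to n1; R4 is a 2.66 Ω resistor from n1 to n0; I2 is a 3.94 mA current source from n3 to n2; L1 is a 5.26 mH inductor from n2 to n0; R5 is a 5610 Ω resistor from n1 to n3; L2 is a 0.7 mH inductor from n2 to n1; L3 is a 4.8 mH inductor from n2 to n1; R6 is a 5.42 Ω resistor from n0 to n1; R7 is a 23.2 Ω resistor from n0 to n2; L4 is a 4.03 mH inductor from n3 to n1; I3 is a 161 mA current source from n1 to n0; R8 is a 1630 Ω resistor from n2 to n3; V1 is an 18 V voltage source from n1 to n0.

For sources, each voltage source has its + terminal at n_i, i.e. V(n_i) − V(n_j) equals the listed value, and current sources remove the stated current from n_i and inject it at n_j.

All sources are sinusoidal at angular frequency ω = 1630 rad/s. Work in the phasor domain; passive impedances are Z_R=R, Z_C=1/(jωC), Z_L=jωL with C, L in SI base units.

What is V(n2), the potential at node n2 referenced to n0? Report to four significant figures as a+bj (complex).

MNA unknowns: 3 node voltages V₁..V_3 plus 1 source current (V1)
R1: Y=0.001304+0.000j on G[2,0]
I1: z[1]−=0.00358, z[3]+=0.00358
R2: Y=0.006993+0.000j on G[1,2]
C1: Y=0.000+0.08378j on G[2,1]
R3: Y=0.5618+0.000j on G[0,1]
R4: Y=0.3759+0.000j on G[1,0]
I2: z[3]−=0.00394, z[2]+=0.00394
L1: Y=0.000-0.1166j on G[2,0]
R5: Y=0.0001783+0.000j on G[1,3]
L2: Y=0.000-0.8764j on G[2,1]
L3: Y=0.000-0.1278j on G[2,1]
R6: Y=0.1845+0.000j on G[0,1]
R7: Y=0.04310+0.000j on G[0,2]
L4: Y=0.000-0.1522j on G[3,1]
I3: z[1]−=0.161, z[0]+=0.161
R8: Y=0.0006135+0.000j on G[2,3]
V1: row V1−V0=18, i_V1 at 1,0
solve → V1=18.00+0.000j, V2=15.94-0.6637j, V3=18.00-0.01067j
aux → i_V1=-20.99+1.889j

15.94-0.6637j V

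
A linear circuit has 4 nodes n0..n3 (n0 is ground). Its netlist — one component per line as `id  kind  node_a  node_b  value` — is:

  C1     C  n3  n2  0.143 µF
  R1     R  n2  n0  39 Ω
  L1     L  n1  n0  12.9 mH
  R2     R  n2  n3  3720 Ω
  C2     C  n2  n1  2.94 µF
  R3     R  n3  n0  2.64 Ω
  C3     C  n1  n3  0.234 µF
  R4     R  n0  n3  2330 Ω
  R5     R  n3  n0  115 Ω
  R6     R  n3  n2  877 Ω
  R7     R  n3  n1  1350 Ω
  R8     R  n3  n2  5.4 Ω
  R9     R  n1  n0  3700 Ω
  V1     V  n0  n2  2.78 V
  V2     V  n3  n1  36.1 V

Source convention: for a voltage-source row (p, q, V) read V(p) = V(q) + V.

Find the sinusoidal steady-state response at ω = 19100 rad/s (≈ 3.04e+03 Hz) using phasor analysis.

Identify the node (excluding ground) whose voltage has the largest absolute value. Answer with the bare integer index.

1

Element admittances at ω=19100 rad/s:
  Y(C1) = 0.000+0.002731j S between n3,n2
  Y(R1) = 0.02564+0.000j S between n2,n0
  Y(L1) = 0.000-0.004059j S between n1,n0
  Y(R2) = 0.0002688+0.000j S between n2,n3
  Y(C2) = 0.000+0.05615j S between n2,n1
  Y(R3) = 0.3788+0.000j S between n3,n0
  Y(C3) = 0.000+0.004469j S between n1,n3
  Y(R4) = 0.0004292+0.000j S between n0,n3
  Y(R5) = 0.008696+0.000j S between n3,n0
  Y(R6) = 0.001140+0.000j S between n3,n2
  Y(R7) = 0.0007407+0.000j S between n3,n1
  Y(R8) = 0.1852+0.000j S between n3,n2
  Y(R9) = 0.0002703+0.000j S between n1,n0
  V1: constraint V(n0)−V(n2) = 2.78
  V2: constraint V(n3)−V(n1) = 36.1
Assemble and solve the 5×5 MNA system:
  V(n1)=-36.70+3.044j  V(n2)=-2.780+0.000j  V(n3)=-0.5952+3.044j
  i(V1)=-0.2997+1.331j  i(V2)=-0.1952-1.916j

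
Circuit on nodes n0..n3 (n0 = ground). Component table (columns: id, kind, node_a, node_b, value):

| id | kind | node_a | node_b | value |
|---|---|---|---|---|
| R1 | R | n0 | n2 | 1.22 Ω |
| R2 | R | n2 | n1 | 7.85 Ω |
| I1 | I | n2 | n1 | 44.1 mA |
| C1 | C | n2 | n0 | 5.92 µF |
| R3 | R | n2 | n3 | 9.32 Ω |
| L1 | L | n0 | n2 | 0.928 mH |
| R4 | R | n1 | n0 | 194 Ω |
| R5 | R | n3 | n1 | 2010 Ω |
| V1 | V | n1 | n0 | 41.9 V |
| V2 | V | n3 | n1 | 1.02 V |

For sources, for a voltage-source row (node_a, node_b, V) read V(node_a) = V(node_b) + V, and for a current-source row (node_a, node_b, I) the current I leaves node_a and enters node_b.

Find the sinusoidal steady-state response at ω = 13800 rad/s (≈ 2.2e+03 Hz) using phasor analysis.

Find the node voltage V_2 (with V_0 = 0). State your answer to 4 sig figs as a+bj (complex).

Element admittances at ω=13800 rad/s:
  Y(R1) = 0.8197+0.000j S between n0,n2
  Y(R2) = 0.1274+0.000j S between n2,n1
  I1: injects 0.0441 A into n1 (from n2)
  Y(C1) = 0.000+0.08170j S between n2,n0
  Y(R3) = 0.1073+0.000j S between n2,n3
  Y(L1) = 0.000-0.07809j S between n0,n2
  Y(R4) = 0.005155+0.000j S between n1,n0
  Y(R5) = 0.0004975+0.000j S between n3,n1
  V1: constraint V(n1)−V(n0) = 41.9
  V2: constraint V(n3)−V(n1) = 1.02
Assemble and solve the 5×5 MNA system:
  V(n1)=41.90+0.000j  V(n2)=9.388-0.03214j  V(n3)=42.92+0.000j
  i(V1)=-7.911-0.007544j  i(V2)=-3.598-0.003449j

9.388-0.03214j V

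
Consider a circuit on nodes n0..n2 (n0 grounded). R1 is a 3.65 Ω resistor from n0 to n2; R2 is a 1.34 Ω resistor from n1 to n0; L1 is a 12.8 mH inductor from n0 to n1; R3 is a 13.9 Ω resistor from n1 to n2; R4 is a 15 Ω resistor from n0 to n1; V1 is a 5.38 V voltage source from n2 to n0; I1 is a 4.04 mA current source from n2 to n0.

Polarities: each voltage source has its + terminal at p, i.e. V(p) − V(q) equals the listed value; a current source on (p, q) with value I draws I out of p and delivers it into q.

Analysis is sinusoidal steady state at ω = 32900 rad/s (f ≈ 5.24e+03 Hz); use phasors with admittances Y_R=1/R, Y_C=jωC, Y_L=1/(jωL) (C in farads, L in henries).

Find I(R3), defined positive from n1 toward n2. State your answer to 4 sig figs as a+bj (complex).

MNA unknowns: 2 node voltages V₁..V_2 plus 1 source current (V1)
R1: Y=0.2740+0.000j on G[0,2]
R2: Y=0.7463+0.000j on G[1,0]
L1: Y=0.000-0.002375j on G[0,1]
R3: Y=0.07194+0.000j on G[1,2]
R4: Y=0.06667+0.000j on G[0,1]
V1: row V2−V0=5.38, i_V1 at 2,0
I1: z[2]−=0.00404, z[0]+=0.00404
solve → V1=0.4374+0.001174j, V2=5.380+0.000j
aux → i_V1=-1.834+8.445e-05j

-0.3556+8.445e-05j A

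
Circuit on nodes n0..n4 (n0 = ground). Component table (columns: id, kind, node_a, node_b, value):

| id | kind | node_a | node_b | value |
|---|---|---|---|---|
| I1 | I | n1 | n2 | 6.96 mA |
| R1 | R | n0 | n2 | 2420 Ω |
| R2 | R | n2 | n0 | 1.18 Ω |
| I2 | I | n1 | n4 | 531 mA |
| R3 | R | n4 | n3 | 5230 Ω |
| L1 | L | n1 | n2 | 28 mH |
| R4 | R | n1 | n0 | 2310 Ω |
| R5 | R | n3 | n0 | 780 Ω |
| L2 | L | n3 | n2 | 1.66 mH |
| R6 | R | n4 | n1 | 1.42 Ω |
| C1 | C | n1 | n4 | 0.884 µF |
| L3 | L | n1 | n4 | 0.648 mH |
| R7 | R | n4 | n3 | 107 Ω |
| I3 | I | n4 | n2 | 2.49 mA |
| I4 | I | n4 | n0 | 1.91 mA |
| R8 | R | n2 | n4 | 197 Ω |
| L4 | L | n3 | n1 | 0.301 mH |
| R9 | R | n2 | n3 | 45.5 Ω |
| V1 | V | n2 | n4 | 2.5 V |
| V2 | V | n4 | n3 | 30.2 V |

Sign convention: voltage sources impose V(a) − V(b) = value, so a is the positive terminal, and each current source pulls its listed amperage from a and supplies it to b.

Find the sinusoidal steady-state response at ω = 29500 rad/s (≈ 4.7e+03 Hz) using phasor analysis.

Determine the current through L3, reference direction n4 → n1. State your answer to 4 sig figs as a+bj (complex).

-0.2351-0.08658j A

Apply KCL at each of the 4 non-ground nodes and solve the resulting linear system.
Node n1: branches {I1, I2, L1, R4, R6, C1, L3, L4} → V_1 = -4.106+4.491j
Node n2: branches {I1, R1, R2, L1, L2, I3, R8, R9, V1} → V_2 = 0.04921-0.002290j
Node n3: branches {R3, R5, L2, R7, L4, R9, V2} → V_3 = -32.65-0.002290j
Node n4: branches {I2, R3, R6, C1, L3, R7, I3, I4, R8, V1, V2} → V_4 = -2.451-0.002290j
Source currents: i(V1)=-0.7582+0.6747j, i(V2)=-1.555+3.882j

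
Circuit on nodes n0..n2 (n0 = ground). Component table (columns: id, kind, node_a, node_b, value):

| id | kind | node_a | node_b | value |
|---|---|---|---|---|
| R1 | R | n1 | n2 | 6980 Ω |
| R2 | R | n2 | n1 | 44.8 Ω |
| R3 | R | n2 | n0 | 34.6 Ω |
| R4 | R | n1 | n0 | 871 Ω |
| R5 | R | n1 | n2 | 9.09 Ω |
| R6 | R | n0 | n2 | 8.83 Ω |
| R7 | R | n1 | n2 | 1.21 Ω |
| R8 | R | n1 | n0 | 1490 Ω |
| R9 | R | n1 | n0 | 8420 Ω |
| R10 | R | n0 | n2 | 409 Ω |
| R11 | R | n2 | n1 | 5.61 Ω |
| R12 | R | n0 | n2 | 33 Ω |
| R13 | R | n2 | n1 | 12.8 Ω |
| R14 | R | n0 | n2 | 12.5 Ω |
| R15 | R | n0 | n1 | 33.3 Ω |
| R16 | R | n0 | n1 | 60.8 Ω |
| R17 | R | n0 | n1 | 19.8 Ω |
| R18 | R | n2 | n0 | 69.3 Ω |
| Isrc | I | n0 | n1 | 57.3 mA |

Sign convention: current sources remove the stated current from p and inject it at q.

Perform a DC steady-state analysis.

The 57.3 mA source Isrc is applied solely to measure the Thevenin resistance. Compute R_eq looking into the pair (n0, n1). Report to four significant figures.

R_eq = 3.131 Ω

MNA unknowns: 2 node voltages V₁..V_2
R1: Y=0.0001433 on G[1,2]
R2: Y=0.02232 on G[2,1]
R3: Y=0.02890 on G[2,0]
R4: Y=0.001148 on G[1,0]
R5: Y=0.1100 on G[1,2]
R6: Y=0.1133 on G[0,2]
R7: Y=0.8264 on G[1,2]
R8: Y=0.0006711 on G[1,0]
R9: Y=0.0001188 on G[1,0]
R10: Y=0.002445 on G[0,2]
R11: Y=0.1783 on G[2,1]
R12: Y=0.03030 on G[0,2]
R13: Y=0.07812 on G[2,1]
R14: Y=0.08000 on G[0,2]
R15: Y=0.03003 on G[0,1]
R16: Y=0.01645 on G[0,1]
R17: Y=0.05051 on G[0,1]
R18: Y=0.01443 on G[2,0]
Isrc: z[0]−=0.0573, z[1]+=0.0573
solve → V1=0.1794, V2=0.1469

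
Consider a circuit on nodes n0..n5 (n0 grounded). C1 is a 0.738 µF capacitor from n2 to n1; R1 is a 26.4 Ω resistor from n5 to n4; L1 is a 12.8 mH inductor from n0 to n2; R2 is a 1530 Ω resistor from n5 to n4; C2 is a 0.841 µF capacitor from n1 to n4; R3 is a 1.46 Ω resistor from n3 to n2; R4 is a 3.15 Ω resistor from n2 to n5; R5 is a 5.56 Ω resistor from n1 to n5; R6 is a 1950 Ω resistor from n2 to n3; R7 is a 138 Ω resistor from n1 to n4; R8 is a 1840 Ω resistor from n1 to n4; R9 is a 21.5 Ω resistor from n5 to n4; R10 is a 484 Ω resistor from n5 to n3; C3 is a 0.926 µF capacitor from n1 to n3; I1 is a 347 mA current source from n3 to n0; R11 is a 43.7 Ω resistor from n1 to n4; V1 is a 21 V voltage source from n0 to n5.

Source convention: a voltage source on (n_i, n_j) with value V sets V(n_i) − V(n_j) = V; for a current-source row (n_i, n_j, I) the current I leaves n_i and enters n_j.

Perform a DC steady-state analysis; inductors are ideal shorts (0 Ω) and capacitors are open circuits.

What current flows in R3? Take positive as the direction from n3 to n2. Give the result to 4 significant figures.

MNA unknowns: 5 node voltages V₁..V_5 plus 2 source currents (L1, V1)
C1: Y=0.000 on G[2,1]
R1: Y=0.03788 on G[5,4]
L1: row V0−V2=0, i_L1 at 0,2
R2: Y=0.0006536 on G[5,4]
C2: Y=0.000 on G[1,4]
R3: Y=0.6849 on G[3,2]
R4: Y=0.3175 on G[2,5]
R5: Y=0.1799 on G[1,5]
R6: Y=0.0005128 on G[2,3]
R7: Y=0.007246 on G[1,4]
R8: Y=0.0005435 on G[1,4]
R9: Y=0.04651 on G[5,4]
R10: Y=0.002066 on G[5,3]
C3: Y=0.000 on G[1,3]
I1: z[3]−=0.347, z[0]+=0.347
R11: Y=0.02288 on G[1,4]
V1: row V0−V5=21, i_V1 at 0,5
solve → V1=-21.00, V2=0.000, V3=-0.5678, V4=-21.00, V5=-21.00
aux → i_L1=7.056, i_V1=-6.709

-0.3889 A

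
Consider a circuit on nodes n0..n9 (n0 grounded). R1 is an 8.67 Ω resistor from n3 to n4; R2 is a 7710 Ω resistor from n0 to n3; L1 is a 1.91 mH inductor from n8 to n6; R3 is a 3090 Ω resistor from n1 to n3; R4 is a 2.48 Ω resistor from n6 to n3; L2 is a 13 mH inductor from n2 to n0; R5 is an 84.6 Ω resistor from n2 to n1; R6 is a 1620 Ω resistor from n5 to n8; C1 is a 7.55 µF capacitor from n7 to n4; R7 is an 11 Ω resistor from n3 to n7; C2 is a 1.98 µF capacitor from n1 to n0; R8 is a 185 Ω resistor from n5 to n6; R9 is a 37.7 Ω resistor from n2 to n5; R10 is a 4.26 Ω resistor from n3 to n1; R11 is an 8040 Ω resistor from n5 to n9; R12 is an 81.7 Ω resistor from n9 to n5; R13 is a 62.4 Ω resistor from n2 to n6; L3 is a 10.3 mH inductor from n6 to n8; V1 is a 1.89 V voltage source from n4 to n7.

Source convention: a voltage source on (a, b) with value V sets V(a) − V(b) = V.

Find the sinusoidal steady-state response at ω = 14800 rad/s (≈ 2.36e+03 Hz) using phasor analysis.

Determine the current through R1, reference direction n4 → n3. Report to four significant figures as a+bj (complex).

0.09609+0.000j A

Element admittances at ω=14800 rad/s:
  Y(R1) = 0.1153+0.000j S between n3,n4
  Y(R2) = 0.0001297+0.000j S between n0,n3
  Y(L1) = 0.000-0.03538j S between n8,n6
  Y(R3) = 0.0003236+0.000j S between n1,n3
  Y(R4) = 0.4032+0.000j S between n6,n3
  Y(L2) = 0.000-0.005198j S between n2,n0
  Y(R5) = 0.01182+0.000j S between n2,n1
  Y(R6) = 0.0006173+0.000j S between n5,n8
  Y(C1) = 0.000+0.1117j S between n7,n4
  Y(R7) = 0.09091+0.000j S between n3,n7
  Y(C2) = 0.000+0.02930j S between n1,n0
  Y(R8) = 0.005405+0.000j S between n5,n6
  Y(R9) = 0.02653+0.000j S between n2,n5
  Y(R10) = 0.2347+0.000j S between n3,n1
  Y(R11) = 0.0001244+0.000j S between n5,n9
  Y(R12) = 0.01224+0.000j S between n9,n5
  Y(R13) = 0.01603+0.000j S between n2,n6
  Y(L3) = 0.000-0.006560j S between n6,n8
  V1: constraint V(n4)−V(n7) = 1.89
Assemble and solve the 10×10 MNA system:
  V(n1)=0.000+0.000j  V(n2)=0.000+0.000j  V(n3)=0.000+0.000j  V(n4)=0.8331+0.000j  V(n5)=0.000+0.000j  V(n6)=0.000+0.000j  V(n7)=-1.057+0.000j  V(n8)=0.000+0.000j  V(n9)=0.000+0.000j
  i(V1)=-0.09609-0.2112j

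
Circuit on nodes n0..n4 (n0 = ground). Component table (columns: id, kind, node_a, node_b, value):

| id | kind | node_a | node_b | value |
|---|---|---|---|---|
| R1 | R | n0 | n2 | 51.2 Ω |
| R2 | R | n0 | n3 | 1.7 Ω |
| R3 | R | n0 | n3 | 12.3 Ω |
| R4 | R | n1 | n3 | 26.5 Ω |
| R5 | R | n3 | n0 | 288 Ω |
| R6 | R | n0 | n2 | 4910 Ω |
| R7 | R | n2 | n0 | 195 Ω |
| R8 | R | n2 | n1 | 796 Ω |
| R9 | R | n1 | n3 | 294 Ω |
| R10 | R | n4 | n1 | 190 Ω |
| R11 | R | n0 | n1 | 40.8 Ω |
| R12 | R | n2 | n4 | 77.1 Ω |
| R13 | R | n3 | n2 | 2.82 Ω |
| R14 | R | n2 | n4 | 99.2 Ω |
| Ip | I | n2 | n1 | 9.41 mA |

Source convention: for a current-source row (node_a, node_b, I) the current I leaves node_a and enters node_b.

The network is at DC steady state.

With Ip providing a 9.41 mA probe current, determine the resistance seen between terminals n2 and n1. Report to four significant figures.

R_eq = 16.37 Ω

MNA unknowns: 4 node voltages V₁..V_4
R1: Y=0.01953 on G[0,2]
R2: Y=0.5882 on G[0,3]
R3: Y=0.08130 on G[0,3]
R4: Y=0.03774 on G[1,3]
R5: Y=0.003472 on G[3,0]
R6: Y=0.0002037 on G[0,2]
R7: Y=0.005128 on G[2,0]
R8: Y=0.001256 on G[2,1]
R9: Y=0.003401 on G[1,3]
R10: Y=0.005263 on G[4,1]
R11: Y=0.02451 on G[0,1]
R12: Y=0.01297 on G[2,4]
R13: Y=0.3546 on G[3,2]
R14: Y=0.01008 on G[2,4]
Ip: z[2]−=0.00941, z[1]+=0.00941
solve → V1=0.1280, V2=-0.02601, V3=-0.003702, V4=0.002624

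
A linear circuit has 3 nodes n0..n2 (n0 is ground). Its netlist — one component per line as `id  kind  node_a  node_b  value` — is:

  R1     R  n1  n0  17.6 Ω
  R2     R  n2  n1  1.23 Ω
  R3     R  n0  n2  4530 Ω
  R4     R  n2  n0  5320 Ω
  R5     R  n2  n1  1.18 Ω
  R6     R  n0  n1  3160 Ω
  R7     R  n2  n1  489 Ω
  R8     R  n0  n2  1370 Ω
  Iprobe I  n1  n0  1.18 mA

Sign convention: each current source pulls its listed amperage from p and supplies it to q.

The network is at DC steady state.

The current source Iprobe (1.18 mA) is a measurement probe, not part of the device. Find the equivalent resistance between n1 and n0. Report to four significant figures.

Apply KCL at each of the 2 non-ground nodes and solve the resulting linear system.
Node n1: branches {R1, R2, R5, R6, R7, Iprobe} → V_1 = -0.02025
Node n2: branches {R2, R3, R4, R5, R7, R8} → V_2 = -0.02024

R_eq = 17.16 Ω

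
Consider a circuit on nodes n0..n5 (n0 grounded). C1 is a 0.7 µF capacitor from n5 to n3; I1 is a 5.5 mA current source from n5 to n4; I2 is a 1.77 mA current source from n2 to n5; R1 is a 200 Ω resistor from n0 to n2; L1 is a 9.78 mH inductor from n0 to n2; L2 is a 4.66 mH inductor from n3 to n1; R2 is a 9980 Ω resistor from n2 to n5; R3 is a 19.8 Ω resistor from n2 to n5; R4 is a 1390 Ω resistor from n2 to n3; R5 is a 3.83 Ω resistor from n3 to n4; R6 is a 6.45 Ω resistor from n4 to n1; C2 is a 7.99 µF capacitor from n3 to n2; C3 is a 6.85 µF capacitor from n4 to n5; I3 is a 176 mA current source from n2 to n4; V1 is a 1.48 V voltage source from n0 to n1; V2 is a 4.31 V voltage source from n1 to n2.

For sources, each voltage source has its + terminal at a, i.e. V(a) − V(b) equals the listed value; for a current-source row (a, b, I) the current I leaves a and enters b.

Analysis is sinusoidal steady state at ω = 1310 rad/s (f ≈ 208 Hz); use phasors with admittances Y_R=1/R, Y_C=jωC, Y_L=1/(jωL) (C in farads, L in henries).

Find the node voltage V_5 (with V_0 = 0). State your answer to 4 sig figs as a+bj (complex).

-5.685+0.9826j V

Apply KCL at each of the 5 non-ground nodes and solve the resulting linear system.
Node n1: branches {L2, R6, V1, V2} → V_1 = -1.480+0.000j
Node n2: branches {I2, R1, L1, R2, R3, R4, C2, I3, V2} → V_2 = -5.790+0.000j
Node n3: branches {C1, L2, R4, R5, C2} → V_3 = -0.8086+0.2548j
Node n4: branches {I1, R5, R6, C3, I3} → V_4 = -0.6427+0.05115j
Node n5: branches {C1, I1, I2, R2, R3, C3} → V_5 = -5.685+0.9826j
Source currents: i(V1)=-0.02895+0.4519j, i(V2)=0.1426+0.3499j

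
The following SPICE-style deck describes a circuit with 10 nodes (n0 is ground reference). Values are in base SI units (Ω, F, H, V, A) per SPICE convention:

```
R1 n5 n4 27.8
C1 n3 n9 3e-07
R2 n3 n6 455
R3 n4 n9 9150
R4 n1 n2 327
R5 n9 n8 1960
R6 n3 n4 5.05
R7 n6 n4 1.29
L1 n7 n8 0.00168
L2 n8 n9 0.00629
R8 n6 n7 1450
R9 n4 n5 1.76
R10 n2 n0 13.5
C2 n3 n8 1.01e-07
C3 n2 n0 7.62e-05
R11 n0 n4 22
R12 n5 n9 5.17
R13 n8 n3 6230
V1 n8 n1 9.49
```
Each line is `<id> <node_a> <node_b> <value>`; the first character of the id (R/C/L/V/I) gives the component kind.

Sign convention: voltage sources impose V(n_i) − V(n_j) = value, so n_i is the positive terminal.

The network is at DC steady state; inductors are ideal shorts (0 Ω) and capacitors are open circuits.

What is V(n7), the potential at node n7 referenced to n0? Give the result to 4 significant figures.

0.7396 V

Apply KCL at each of the 9 non-ground nodes and solve the resulting linear system.
Node n1: branches {R4, V1} → V_1 = -8.750
Node n2: branches {R4, R10, C3} → V_2 = -0.3469
Node n3: branches {C1, R2, R6, C2, R13} → V_3 = 0.5655
Node n4: branches {R1, R3, R6, R7, R9, R11} → V_4 = 0.5654
Node n5: branches {R1, R9, R12} → V_5 = 0.6076
Node n6: branches {R2, R7, R8} → V_6 = 0.5655
Node n7: branches {L1, R8} → V_7 = 0.7396
Node n8: branches {R5, L1, L2, C2, R13, V1} → V_8 = 0.7396
Node n9: branches {C1, R3, R5, L2, R12} → V_9 = 0.7396
Source currents: i(L1)=-0.0001201, i(L2)=0.02555, i(V1)=-0.02570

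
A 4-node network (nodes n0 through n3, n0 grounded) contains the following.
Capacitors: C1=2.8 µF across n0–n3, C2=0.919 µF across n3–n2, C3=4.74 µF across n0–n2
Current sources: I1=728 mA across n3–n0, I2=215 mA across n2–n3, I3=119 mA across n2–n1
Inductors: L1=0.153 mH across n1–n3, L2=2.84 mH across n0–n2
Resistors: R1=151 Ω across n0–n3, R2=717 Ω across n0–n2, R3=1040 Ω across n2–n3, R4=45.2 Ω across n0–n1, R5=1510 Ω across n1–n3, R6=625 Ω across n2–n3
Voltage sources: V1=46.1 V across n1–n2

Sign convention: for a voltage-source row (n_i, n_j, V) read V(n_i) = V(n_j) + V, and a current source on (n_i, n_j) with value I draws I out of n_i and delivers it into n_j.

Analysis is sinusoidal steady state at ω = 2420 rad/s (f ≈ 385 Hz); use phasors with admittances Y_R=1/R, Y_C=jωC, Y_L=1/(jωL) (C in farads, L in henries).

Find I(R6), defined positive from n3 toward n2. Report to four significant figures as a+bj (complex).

Apply KCL at each of the 3 non-ground nodes and solve the resulting linear system.
Node n1: branches {L1, I3, R4, R5, V1} → V_1 = 44.79-15.85j
Node n2: branches {C2, I2, C3, L2, R2, I3, R3, R6, V1} → V_2 = -1.314-15.85j
Node n3: branches {C1, I1, C2, I2, L1, R1, R3, R5, R6} → V_3 = 44.90-16.23j
Source currents: i(V1)=-1.911+0.05217j

0.07394-0.0006159j A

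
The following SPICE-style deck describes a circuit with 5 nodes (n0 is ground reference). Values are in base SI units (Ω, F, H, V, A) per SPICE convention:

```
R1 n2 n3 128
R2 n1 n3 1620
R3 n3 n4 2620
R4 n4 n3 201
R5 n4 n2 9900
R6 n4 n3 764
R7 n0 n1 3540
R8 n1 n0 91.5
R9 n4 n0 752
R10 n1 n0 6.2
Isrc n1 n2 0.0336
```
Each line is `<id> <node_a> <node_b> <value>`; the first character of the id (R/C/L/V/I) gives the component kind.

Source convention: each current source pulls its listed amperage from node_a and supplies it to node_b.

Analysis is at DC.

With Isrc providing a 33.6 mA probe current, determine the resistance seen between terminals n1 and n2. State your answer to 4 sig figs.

R_eq = 704.9 Ω

Apply KCL at each of the 4 non-ground nodes and solve the resulting linear system.
Node n1: branches {R2, R7, R8, R10, Isrc} → V_1 = -0.1251
Node n2: branches {R1, R5, Isrc} → V_2 = 23.56
Node n3: branches {R1, R2, R3, R4, R6} → V_3 = 19.35
Node n4: branches {R3, R4, R5, R6, R9} → V_4 = 16.23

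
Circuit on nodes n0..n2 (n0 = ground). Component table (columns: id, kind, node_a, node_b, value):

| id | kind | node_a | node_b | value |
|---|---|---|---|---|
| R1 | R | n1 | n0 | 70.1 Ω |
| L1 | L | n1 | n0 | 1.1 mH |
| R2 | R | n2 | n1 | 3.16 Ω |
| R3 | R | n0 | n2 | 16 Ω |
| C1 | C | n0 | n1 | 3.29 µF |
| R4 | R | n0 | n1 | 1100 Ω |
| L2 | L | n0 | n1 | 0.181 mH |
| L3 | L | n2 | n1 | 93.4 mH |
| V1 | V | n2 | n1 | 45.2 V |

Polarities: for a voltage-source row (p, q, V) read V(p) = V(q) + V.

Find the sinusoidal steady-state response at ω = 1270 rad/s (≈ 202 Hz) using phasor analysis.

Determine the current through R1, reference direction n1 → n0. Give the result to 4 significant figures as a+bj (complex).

-0.0001221-0.007959j A

Element admittances at ω=1270 rad/s:
  Y(R1) = 0.01427+0.000j S between n1,n0
  Y(L1) = 0.000-0.7158j S between n1,n0
  Y(R2) = 0.3165+0.000j S between n2,n1
  Y(R3) = 0.06250+0.000j S between n0,n2
  Y(C1) = 0.000+0.004178j S between n0,n1
  Y(R4) = 0.0009091+0.000j S between n0,n1
  Y(L2) = 0.000-4.350j S between n0,n1
  Y(L3) = 0.000-0.008430j S between n2,n1
  V1: constraint V(n2)−V(n1) = 45.2
Assemble and solve the 3×3 MNA system:
  V(n1)=-0.008562-0.5580j  V(n2)=45.19-0.5580j
  i(V1)=-17.13+0.4159j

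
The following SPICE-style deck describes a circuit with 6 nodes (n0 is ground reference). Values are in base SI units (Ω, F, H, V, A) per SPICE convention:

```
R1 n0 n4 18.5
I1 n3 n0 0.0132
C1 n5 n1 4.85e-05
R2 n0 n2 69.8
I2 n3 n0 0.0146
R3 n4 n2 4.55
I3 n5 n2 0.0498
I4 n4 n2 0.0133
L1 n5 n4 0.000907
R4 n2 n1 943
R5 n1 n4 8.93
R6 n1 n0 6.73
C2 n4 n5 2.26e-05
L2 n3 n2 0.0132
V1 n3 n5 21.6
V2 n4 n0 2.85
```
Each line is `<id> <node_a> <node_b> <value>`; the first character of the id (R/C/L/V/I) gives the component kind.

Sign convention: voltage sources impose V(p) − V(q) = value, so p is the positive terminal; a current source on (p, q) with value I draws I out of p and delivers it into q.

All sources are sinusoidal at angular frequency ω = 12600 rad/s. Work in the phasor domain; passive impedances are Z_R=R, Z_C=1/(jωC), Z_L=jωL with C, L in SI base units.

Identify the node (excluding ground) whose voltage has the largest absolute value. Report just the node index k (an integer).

3

Apply KCL at each of the 5 non-ground nodes and solve the resulting linear system.
Node n1: branches {C1, R4, R5, R6} → V_1 = 1.594+1.073j
Node n2: branches {R2, R3, I3, I4, R4, L2} → V_2 = 2.976-0.5238j
Node n3: branches {I1, I2, L2, V1} → V_3 = 23.65+0.9178j
Node n4: branches {R1, R3, I4, L1, R5, C2, V2} → V_4 = 2.850+0.000j
Node n5: branches {C1, I3, L1, C2, V1} → V_5 = 2.054+0.9178j
Source currents: i(V1)=-0.03647+0.1243j, i(V2)=-0.4614-0.1519j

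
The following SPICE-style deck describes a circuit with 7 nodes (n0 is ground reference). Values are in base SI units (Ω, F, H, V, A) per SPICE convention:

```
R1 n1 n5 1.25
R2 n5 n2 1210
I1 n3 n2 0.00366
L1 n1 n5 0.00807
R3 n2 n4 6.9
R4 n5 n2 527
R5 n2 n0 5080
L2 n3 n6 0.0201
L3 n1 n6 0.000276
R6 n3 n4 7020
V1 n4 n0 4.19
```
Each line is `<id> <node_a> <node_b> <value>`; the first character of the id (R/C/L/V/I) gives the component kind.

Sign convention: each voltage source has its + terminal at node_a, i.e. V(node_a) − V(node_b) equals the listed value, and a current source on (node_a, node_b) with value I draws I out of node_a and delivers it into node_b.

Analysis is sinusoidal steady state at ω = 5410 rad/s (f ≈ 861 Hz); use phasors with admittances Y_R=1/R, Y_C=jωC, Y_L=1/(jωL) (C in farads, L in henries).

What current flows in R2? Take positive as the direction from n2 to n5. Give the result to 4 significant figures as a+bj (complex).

0.001055-1.573e-05j A

Apply KCL at each of the 6 non-ground nodes and solve the resulting linear system.
Node n1: branches {R1, L1, L3} → V_1 = 2.905+0.01933j
Node n2: branches {R2, I1, R3, R4, R5} → V_2 = 4.186+0.0003572j
Node n3: branches {I1, L2, R6} → V_3 = 2.899-0.3639j
Node n4: branches {R3, R6, V1} → V_4 = 4.190+0.000j
Node n5: branches {R1, R2, L1, R4} → V_5 = 2.909+0.01939j
Node n6: branches {L2, L3} → V_6 = 2.905+0.01414j
Source currents: i(V1)=-0.0008239-7.031e-08j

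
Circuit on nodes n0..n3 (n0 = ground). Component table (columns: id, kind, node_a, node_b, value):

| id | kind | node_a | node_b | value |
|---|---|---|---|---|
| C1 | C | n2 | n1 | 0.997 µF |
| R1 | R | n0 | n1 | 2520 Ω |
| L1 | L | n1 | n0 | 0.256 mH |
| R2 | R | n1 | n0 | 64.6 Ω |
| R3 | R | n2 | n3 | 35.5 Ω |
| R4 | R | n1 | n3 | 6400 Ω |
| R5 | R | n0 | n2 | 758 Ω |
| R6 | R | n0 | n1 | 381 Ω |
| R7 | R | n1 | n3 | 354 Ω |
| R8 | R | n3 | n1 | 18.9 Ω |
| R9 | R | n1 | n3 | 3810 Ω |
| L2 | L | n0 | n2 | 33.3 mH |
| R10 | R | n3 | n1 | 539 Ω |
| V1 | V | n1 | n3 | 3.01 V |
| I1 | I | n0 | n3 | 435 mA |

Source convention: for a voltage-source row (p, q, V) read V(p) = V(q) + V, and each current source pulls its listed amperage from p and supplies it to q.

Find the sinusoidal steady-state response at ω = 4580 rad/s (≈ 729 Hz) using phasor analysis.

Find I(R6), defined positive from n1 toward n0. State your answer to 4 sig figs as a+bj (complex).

8.969e-05+0.001343j A

Element admittances at ω=4580 rad/s:
  Y(C1) = 0.000+0.004566j S between n2,n1
  Y(R1) = 0.0003968+0.000j S between n0,n1
  Y(L1) = 0.000-0.8529j S between n1,n0
  Y(R2) = 0.01548+0.000j S between n1,n0
  Y(R3) = 0.02817+0.000j S between n2,n3
  Y(R4) = 0.0001563+0.000j S between n1,n3
  Y(R5) = 0.001319+0.000j S between n0,n2
  Y(R6) = 0.002625+0.000j S between n0,n1
  Y(R7) = 0.002825+0.000j S between n1,n3
  Y(R8) = 0.05291+0.000j S between n3,n1
  Y(R9) = 0.0002625+0.000j S between n1,n3
  Y(L2) = 0.000-0.006557j S between n0,n2
  Y(R10) = 0.001855+0.000j S between n3,n1
  V1: constraint V(n1)−V(n3) = 3.01
  I1: injects 0.435 A into n3 (from n0)
Assemble and solve the 4×4 MNA system:
  V(n1)=0.03417+0.5116j  V(n2)=-2.942+0.2954j  V(n3)=-2.976+0.5116j
  i(V1)=-0.6106+0.006089j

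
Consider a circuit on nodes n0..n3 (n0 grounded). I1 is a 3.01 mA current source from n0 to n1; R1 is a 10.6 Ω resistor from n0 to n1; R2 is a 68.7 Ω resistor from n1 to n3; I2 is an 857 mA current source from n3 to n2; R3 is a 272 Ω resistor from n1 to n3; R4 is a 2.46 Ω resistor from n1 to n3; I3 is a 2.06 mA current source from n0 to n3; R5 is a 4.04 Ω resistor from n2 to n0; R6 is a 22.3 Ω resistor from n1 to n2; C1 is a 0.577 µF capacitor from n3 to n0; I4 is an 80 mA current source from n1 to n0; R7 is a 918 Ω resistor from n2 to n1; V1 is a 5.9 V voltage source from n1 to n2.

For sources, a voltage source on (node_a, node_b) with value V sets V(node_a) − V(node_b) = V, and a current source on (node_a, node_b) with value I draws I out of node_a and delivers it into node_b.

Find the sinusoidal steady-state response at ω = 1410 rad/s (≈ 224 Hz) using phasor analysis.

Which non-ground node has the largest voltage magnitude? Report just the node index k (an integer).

Apply KCL at each of the 3 non-ground nodes and solve the resulting linear system.
Node n1: branches {I1, R1, R2, R3, R4, R6, I4, R7, V1} → V_1 = 4.053-0.004854j
Node n2: branches {I2, R5, R6, R7, V1} → V_2 = -1.847-0.004854j
Node n3: branches {R2, I2, R3, R4, I3, C1} → V_3 = 2.040-0.008761j
Source currents: i(V1)=-1.585-0.001202j

1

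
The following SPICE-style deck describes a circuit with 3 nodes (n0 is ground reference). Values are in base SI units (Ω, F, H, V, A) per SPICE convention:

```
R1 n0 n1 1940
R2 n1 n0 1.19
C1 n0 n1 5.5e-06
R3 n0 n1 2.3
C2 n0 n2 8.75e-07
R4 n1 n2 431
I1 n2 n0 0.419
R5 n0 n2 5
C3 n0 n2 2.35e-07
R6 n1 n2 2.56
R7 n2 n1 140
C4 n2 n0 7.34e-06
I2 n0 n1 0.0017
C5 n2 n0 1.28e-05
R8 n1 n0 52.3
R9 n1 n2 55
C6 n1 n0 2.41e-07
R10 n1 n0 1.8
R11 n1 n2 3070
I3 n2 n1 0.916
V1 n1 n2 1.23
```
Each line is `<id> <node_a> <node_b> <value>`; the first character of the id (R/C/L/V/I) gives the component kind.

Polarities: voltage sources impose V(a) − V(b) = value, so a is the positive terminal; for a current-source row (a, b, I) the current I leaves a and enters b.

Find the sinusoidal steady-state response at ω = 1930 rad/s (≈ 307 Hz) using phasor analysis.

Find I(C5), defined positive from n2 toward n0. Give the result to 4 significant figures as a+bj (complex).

-0.0006598-0.03243j A

Apply KCL at each of the 2 non-ground nodes and solve the resulting linear system.
Node n1: branches {R1, R2, C1, R3, R4, R6, R7, I2, R8, R9, C6, R10, R11, I3, V1} → V_1 = -0.08287+0.02671j
Node n2: branches {C2, R4, I1, R5, C3, R6, R7, C4, C5, R9, R11, I3, V1} → V_2 = -1.313+0.02671j
Source currents: i(V1)=0.5565-0.04850j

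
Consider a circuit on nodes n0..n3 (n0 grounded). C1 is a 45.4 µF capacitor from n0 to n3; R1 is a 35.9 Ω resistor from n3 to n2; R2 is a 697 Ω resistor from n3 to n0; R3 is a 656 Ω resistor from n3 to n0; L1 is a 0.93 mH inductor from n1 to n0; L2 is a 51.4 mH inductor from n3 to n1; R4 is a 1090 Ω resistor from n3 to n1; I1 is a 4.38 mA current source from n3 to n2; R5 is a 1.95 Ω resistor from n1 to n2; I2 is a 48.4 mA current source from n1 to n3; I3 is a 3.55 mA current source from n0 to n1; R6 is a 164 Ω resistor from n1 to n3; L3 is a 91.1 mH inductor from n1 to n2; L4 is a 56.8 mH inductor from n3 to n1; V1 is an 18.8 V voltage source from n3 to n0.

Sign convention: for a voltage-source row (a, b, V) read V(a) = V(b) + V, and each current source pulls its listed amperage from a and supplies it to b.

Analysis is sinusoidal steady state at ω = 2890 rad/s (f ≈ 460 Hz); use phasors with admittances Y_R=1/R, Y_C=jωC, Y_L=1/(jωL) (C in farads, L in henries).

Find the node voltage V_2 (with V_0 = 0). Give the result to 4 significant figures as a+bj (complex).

1.692+1.393j V

Element admittances at ω=2890 rad/s:
  Y(C1) = 0.000+0.1312j S between n0,n3
  Y(R1) = 0.02786+0.000j S between n3,n2
  Y(R2) = 0.001435+0.000j S between n3,n0
  Y(R3) = 0.001524+0.000j S between n3,n0
  Y(L1) = 0.000-0.3721j S between n1,n0
  Y(L2) = 0.000-0.006732j S between n3,n1
  Y(R4) = 0.0009174+0.000j S between n3,n1
  I1: injects 0.00438 A into n2 (from n3)
  Y(R5) = 0.5128+0.000j S between n1,n2
  I2: injects 0.0484 A into n3 (from n1)
  I3: injects 0.00355 A into n1 (from n0)
  Y(R6) = 0.006098+0.000j S between n1,n3
  Y(L3) = 0.000-0.003798j S between n1,n2
  Y(L4) = 0.000-0.006092j S between n3,n1
  V1: constraint V(n3)−V(n0) = 18.8
Assemble and solve the 4×4 MNA system:
  V(n1)=0.7539+1.462j  V(n2)=1.692+1.393j  V(n3)=18.80+0.000j
  i(V1)=-0.5960-2.186j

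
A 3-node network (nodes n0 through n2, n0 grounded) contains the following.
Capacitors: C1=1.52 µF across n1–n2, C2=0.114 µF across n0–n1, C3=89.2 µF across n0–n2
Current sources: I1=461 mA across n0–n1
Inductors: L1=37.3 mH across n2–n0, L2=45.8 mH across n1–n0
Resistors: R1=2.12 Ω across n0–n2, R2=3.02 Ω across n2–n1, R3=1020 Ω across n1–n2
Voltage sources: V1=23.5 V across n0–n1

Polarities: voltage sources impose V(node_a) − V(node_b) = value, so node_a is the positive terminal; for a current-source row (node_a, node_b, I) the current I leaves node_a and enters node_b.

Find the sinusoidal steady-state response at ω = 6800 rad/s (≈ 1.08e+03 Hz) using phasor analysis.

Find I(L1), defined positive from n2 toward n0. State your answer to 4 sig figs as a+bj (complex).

0.01770+0.02478j A

MNA unknowns: 2 node voltages V₁..V_2 plus 1 source current (V1)
C1: Y=0.000+0.01034j on G[1,2]
I1: z[0]−=0.461, z[1]+=0.461
C2: Y=0.000+0.0007752j on G[0,1]
C3: Y=0.000+0.6066j on G[0,2]
L1: Y=0.000-0.003943j on G[2,0]
R1: Y=0.4717+0.000j on G[0,2]
R2: Y=0.3311+0.000j on G[2,1]
L2: Y=0.000-0.003211j on G[1,0]
R3: Y=0.0009804+0.000j on G[1,2]
V1: row V0−V1=23.5, i_V1 at 0,1
solve → V1=-23.50+0.000j, V2=-6.285+4.491j
aux → i_V1=-6.132-1.612j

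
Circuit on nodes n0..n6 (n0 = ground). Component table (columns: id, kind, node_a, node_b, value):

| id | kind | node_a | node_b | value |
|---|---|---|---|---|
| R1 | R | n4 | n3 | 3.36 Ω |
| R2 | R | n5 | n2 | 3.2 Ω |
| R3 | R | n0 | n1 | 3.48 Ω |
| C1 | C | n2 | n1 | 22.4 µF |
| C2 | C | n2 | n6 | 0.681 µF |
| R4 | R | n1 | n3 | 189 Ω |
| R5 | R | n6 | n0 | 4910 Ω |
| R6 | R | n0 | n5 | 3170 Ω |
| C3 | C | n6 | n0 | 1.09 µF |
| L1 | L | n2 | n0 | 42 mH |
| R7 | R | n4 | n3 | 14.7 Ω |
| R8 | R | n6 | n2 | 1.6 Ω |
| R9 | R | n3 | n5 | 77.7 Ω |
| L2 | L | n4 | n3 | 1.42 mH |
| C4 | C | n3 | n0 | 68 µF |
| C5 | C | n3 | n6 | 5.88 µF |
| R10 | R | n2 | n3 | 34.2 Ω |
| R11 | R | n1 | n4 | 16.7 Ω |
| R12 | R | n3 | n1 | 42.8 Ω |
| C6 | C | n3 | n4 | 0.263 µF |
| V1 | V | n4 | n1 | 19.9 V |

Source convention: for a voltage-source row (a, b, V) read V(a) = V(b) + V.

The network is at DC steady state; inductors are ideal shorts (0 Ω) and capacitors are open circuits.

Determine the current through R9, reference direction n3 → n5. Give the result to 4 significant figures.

0.2149 A

Element admittances at DC:
  Y(R1) = 0.2976 S between n4,n3
  Y(R2) = 0.3125 S between n5,n2
  Y(R3) = 0.2874 S between n0,n1
  Y(C1) = 0.000 S between n2,n1
  Y(C2) = 0.000 S between n2,n6
  Y(R4) = 0.005291 S between n1,n3
  Y(R5) = 0.0002037 S between n6,n0
  Y(R6) = 0.0003155 S between n0,n5
  Y(C3) = 0.000 S between n6,n0
  L1: short n2↔n0 (DC inductor)
  Y(R7) = 0.06803 S between n4,n3
  Y(R8) = 0.6250 S between n6,n2
  Y(R9) = 0.01287 S between n3,n5
  L2: short n4↔n3 (DC inductor)
  Y(C4) = 0.000 S between n3,n0
  Y(C5) = 0.000 S between n3,n6
  Y(R10) = 0.02924 S between n2,n3
  Y(R11) = 0.05988 S between n1,n4
  Y(R12) = 0.02336 S between n3,n1
  Y(C6) = 0.000 S between n3,n4
  V1: constraint V(n4)−V(n1) = 19.9
Assemble and solve the 9×9 MNA system:
  V(n1)=-2.517  V(n2)=0.000  V(n3)=17.38  V(n4)=17.38  V(n5)=0.6869  V(n6)=0.000
  i(L1)=0.7230  i(L2)=1.293  i(V1)=-2.485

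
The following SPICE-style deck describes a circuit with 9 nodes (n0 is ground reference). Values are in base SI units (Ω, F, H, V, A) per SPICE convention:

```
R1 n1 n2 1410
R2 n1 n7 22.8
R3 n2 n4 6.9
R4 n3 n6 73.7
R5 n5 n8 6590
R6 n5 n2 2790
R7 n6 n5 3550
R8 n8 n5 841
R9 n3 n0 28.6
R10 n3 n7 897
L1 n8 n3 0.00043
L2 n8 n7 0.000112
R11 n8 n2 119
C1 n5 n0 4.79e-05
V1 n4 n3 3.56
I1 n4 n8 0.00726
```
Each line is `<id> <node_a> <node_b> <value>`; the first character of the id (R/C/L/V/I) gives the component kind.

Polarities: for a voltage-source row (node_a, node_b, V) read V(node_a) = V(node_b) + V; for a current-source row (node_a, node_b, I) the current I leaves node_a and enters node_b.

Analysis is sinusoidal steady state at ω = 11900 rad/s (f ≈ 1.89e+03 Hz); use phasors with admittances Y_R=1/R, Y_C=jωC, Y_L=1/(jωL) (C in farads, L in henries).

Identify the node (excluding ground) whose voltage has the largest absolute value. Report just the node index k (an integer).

Element admittances at ω=11900 rad/s:
  Y(R1) = 0.0007092+0.000j S between n1,n2
  Y(R2) = 0.04386+0.000j S between n1,n7
  Y(R3) = 0.1449+0.000j S between n2,n4
  Y(R4) = 0.01357+0.000j S between n3,n6
  Y(R5) = 0.0001517+0.000j S between n5,n8
  Y(R6) = 0.0003584+0.000j S between n5,n2
  Y(R7) = 0.0002817+0.000j S between n6,n5
  Y(R8) = 0.001189+0.000j S between n8,n5
  Y(R9) = 0.03497+0.000j S between n3,n0
  Y(R10) = 0.001115+0.000j S between n3,n7
  Y(L1) = 0.000-0.1954j S between n8,n3
  Y(L2) = 0.000-0.7503j S between n8,n7
  Y(R11) = 0.008403+0.000j S between n8,n2
  Y(C1) = 0.000+0.5700j S between n5,n0
  V1: constraint V(n4)−V(n3) = 3.56
  I1: injects 0.00726 A into n8 (from n4)
Assemble and solve the 9×9 MNA system:
  V(n1)=0.03151+0.1854j  V(n2)=3.310+0.004167j  V(n3)=-0.03280-0.007201j  V(n4)=3.527-0.007201j  V(n5)=0.0004417-0.002012j  V(n6)=-0.03213-0.007096j  V(n7)=-0.02150+0.1883j  V(n8)=-0.02196+0.1852j
  i(V1)=-0.03877+0.001648j

4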